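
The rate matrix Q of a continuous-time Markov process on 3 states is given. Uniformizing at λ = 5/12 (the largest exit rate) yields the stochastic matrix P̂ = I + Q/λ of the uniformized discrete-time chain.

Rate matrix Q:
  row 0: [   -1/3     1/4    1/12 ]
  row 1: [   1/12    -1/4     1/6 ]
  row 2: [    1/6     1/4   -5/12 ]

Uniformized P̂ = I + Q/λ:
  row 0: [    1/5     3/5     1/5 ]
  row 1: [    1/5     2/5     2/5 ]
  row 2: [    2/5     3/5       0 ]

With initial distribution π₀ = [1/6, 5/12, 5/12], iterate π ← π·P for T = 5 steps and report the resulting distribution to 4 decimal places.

t=0: π = [0.1667, 0.4167, 0.4167]
t=1: π = [0.2833, 0.5167, 0.2000]
t=2: π = [0.2400, 0.4967, 0.2633]
t=3: π = [0.2527, 0.5007, 0.2467]
t=4: π = [0.2493, 0.4999, 0.2508]
t=5: π = [0.2502, 0.5000, 0.2498]

π = [0.2502, 0.5000, 0.2498]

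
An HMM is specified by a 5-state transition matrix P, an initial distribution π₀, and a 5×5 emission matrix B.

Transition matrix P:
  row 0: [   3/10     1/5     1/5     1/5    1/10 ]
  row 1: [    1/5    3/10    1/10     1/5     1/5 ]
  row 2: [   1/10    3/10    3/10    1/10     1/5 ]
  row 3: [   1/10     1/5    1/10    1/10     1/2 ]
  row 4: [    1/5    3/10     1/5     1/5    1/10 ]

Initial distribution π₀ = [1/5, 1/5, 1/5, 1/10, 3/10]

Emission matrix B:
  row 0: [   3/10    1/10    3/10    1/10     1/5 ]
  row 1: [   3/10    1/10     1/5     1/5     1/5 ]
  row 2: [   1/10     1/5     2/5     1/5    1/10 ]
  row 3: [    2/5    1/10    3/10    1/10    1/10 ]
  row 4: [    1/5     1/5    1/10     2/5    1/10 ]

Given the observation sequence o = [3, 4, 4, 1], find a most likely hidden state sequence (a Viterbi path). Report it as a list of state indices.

path = [4, 1, 1, 4]

t=0: δ = [2.000e-02, 4.000e-02, 4.000e-02, 1.000e-02, 1.200e-01]  (obs o_0=3)
t=1: δ = [4.800e-03, 7.200e-03, 2.400e-03, 2.400e-03, 1.200e-03]  ψ = [4, 4, 4, 4, 4]  (obs o_1=4)
t=2: δ = [2.880e-04, 4.320e-04, 9.600e-05, 1.440e-04, 1.440e-04]  ψ = [0, 1, 0, 1, 1]  (obs o_2=4)
t=3: δ = [8.640e-06, 1.296e-05, 1.152e-05, 8.640e-06, 1.728e-05]  ψ = [0, 1, 0, 1, 1]  (obs o_3=1)
backtrack: best end state = 4; path = [4, 1, 1, 4]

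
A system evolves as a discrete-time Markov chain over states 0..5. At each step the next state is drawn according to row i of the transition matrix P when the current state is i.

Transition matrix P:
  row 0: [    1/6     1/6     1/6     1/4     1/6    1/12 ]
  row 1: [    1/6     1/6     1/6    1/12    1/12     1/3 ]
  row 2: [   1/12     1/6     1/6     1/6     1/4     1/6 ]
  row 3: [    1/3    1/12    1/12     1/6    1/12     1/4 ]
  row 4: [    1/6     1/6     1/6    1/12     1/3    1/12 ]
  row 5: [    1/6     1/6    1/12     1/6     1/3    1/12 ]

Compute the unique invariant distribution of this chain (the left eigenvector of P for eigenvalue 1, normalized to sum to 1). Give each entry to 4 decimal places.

Balance equations π_j = Σ_i π_i·P[i][j]:
  π_0 = 1/6·π_0 + 1/6·π_1 + 1/12·π_2 + 1/3·π_3 + 1/6·π_4 + 1/6·π_5
  π_1 = 1/6·π_0 + 1/6·π_1 + 1/6·π_2 + 1/12·π_3 + 1/6·π_4 + 1/6·π_5
  π_2 = 1/6·π_0 + 1/6·π_1 + 1/6·π_2 + 1/12·π_3 + 1/6·π_4 + 1/12·π_5
  π_3 = 1/4·π_0 + 1/12·π_1 + 1/6·π_2 + 1/6·π_3 + 1/12·π_4 + 1/6·π_5
  π_4 = 1/6·π_0 + 1/12·π_1 + 1/4·π_2 + 1/12·π_3 + 1/3·π_4 + 1/3·π_5
  normalize: π_0 + π_1 + π_2 + π_3 + π_4 + π_5 = 1
Solving the linear system gives exactly π = [2659/14766, 3413/22149, 1040/7383, 1114/7383, 9539/44298, 1172/7383].

π = [0.1801, 0.1541, 0.1409, 0.1509, 0.2153, 0.1587]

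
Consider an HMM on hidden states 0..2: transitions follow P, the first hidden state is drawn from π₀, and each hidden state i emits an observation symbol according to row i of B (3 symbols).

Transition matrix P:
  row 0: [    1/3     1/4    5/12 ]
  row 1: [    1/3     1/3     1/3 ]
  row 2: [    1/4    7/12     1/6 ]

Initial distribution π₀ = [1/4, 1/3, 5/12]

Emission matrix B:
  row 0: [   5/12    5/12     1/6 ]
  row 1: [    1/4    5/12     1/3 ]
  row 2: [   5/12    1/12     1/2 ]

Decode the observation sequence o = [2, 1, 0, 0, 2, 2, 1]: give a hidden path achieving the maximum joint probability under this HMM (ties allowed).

t=0: δ = [4.167e-02, 1.111e-01, 2.083e-01]  (obs o_0=2)
t=1: δ = [2.170e-02, 5.064e-02, 3.086e-03]  ψ = [2, 2, 1]  (obs o_1=1)
t=2: δ = [7.033e-03, 4.220e-03, 7.033e-03]  ψ = [1, 1, 1]  (obs o_2=0)
t=3: δ = [9.768e-04, 1.026e-03, 1.221e-03]  ψ = [0, 2, 0]  (obs o_3=0)
t=4: δ = [5.698e-05, 2.374e-04, 2.035e-04]  ψ = [1, 2, 0]  (obs o_4=2)
t=5: δ = [1.319e-05, 3.957e-05, 3.957e-05]  ψ = [1, 2, 1]  (obs o_5=2)
t=6: δ = [5.496e-06, 9.617e-06, 1.099e-06]  ψ = [1, 2, 1]  (obs o_6=1)
backtrack: best end state = 1; path = [2, 1, 0, 2, 1, 2, 1]

path = [2, 1, 0, 2, 1, 2, 1]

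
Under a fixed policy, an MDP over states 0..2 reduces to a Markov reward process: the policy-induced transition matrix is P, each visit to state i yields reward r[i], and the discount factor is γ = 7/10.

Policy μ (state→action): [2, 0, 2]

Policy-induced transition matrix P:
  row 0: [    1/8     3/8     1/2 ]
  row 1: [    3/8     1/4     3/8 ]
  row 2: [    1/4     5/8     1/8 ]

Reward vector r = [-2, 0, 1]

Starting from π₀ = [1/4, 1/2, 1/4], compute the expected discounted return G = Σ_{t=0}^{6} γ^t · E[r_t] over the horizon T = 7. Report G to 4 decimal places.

t=0: π = [0.2500, 0.5000, 0.2500], E[r] = -0.2500, γ^t·E[r] = -0.250000, running G = -0.250000
t=1: π = [0.2813, 0.3750, 0.3438], E[r] = -0.2188, γ^t·E[r] = -0.153125, running G = -0.403125
t=2: π = [0.2617, 0.4141, 0.3242], E[r] = -0.1992, γ^t·E[r] = -0.097617, running G = -0.500742
t=3: π = [0.2690, 0.4043, 0.3267], E[r] = -0.2114, γ^t·E[r] = -0.072519, running G = -0.573261
t=4: π = [0.2669, 0.4061, 0.3270], E[r] = -0.2068, γ^t·E[r] = -0.049664, running G = -0.622925
t=5: π = [0.2674, 0.4060, 0.3266], E[r] = -0.2082, γ^t·E[r] = -0.034989, running G = -0.657915
t=6: π = [0.2673, 0.4059, 0.3268], E[r] = -0.2079, γ^t·E[r] = -0.024456, running G = -0.682371

G = -0.6824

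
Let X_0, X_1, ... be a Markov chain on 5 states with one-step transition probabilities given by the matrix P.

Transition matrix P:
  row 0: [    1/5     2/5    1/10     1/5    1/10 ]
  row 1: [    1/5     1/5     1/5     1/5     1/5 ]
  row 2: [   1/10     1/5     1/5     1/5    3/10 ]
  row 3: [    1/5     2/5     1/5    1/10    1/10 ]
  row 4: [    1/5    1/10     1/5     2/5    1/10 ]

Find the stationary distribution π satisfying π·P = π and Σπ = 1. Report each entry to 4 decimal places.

π = [0.1818, 0.2624, 0.1818, 0.2114, 0.1626]

Balance equations π_j = Σ_i π_i·P[i][j]:
  π_0 = 1/5·π_0 + 1/5·π_1 + 1/10·π_2 + 1/5·π_3 + 1/5·π_4
  π_1 = 2/5·π_0 + 1/5·π_1 + 1/5·π_2 + 2/5·π_3 + 1/10·π_4
  π_2 = 1/10·π_0 + 1/5·π_1 + 1/5·π_2 + 1/5·π_3 + 1/5·π_4
  π_3 = 1/5·π_0 + 1/5·π_1 + 1/5·π_2 + 1/10·π_3 + 2/5·π_4
  normalize: π_0 + π_1 + π_2 + π_3 + π_4 = 1
Solving the linear system gives exactly π = [2/11, 355/1353, 2/11, 26/123, 20/123].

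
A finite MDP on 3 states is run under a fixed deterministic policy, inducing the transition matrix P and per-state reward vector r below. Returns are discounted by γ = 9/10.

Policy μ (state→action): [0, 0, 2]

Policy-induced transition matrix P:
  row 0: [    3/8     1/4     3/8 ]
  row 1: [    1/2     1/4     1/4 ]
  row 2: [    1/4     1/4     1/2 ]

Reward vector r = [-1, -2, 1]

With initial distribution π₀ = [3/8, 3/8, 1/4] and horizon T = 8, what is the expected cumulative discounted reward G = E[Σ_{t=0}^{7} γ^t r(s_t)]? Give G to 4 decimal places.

t=0: π = [0.3750, 0.3750, 0.2500], E[r] = -0.8750, γ^t·E[r] = -0.875000, running G = -0.875000
t=1: π = [0.3906, 0.2500, 0.3594], E[r] = -0.5313, γ^t·E[r] = -0.478125, running G = -1.353125
t=2: π = [0.3613, 0.2500, 0.3887], E[r] = -0.4727, γ^t·E[r] = -0.382852, running G = -1.735977
t=3: π = [0.3577, 0.2500, 0.3923], E[r] = -0.4653, γ^t·E[r] = -0.339227, running G = -2.075204
t=4: π = [0.3572, 0.2500, 0.3928], E[r] = -0.4644, γ^t·E[r] = -0.304704, running G = -2.379907
t=5: π = [0.3572, 0.2500, 0.3928], E[r] = -0.4643, γ^t·E[r] = -0.274166, running G = -2.654073
t=6: π = [0.3571, 0.2500, 0.3929], E[r] = -0.4643, γ^t·E[r] = -0.246742, running G = -2.900815
t=7: π = [0.3571, 0.2500, 0.3929], E[r] = -0.4643, γ^t·E[r] = -0.222067, running G = -3.122881

G = -3.1229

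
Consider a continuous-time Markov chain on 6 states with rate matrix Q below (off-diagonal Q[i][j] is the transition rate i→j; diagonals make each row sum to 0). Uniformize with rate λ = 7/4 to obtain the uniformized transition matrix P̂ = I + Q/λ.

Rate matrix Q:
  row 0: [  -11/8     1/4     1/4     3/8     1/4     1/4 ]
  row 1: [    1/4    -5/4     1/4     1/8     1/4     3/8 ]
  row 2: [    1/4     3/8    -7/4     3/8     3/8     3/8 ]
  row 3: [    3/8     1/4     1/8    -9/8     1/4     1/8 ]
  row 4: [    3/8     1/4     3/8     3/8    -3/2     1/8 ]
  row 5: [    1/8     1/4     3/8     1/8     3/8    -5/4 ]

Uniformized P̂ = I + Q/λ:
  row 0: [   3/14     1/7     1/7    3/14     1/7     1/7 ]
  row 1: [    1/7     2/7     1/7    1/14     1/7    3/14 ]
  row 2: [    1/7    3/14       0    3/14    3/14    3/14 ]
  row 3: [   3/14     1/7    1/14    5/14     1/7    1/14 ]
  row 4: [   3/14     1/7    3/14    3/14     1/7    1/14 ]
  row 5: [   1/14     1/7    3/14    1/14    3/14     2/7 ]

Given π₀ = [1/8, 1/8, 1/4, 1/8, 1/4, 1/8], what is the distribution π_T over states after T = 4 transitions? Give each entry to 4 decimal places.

t=0: π = [0.1250, 0.1250, 0.2500, 0.1250, 0.2500, 0.1250]
t=1: π = [0.1696, 0.1786, 0.1250, 0.1964, 0.1696, 0.1607]
t=2: π = [0.1696, 0.1773, 0.1346, 0.1939, 0.1633, 0.1614]
t=3: π = [0.1690, 0.1778, 0.1330, 0.1936, 0.1640, 0.1627]
t=4: π = [0.1688, 0.1778, 0.1334, 0.1933, 0.1640, 0.1628]

π = [0.1688, 0.1778, 0.1334, 0.1933, 0.1640, 0.1628]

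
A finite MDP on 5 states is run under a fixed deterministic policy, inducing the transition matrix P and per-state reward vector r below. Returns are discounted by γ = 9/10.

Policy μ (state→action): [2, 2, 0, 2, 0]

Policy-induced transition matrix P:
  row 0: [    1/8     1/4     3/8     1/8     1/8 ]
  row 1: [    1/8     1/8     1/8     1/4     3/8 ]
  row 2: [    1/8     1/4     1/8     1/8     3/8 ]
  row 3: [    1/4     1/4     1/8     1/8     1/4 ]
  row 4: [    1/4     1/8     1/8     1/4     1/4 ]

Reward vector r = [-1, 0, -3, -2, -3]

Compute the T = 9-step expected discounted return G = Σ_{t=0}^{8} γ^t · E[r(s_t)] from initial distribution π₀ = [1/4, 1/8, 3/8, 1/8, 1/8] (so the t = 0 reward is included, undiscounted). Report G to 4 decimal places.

t=0: π = [0.2500, 0.1250, 0.3750, 0.1250, 0.1250], E[r] = -2.0000, γ^t·E[r] = -2.000000, running G = -2.000000
t=1: π = [0.1563, 0.2188, 0.1875, 0.1563, 0.2813], E[r] = -1.8750, γ^t·E[r] = -1.687500, running G = -3.687500
t=2: π = [0.1797, 0.1875, 0.1641, 0.1875, 0.2813], E[r] = -1.8906, γ^t·E[r] = -1.531406, running G = -5.218906
t=3: π = [0.1836, 0.1914, 0.1699, 0.1836, 0.2715], E[r] = -1.8750, γ^t·E[r] = -1.366875, running G = -6.585781
t=4: π = [0.1819, 0.1921, 0.1709, 0.1829, 0.2722], E[r] = -1.8770, γ^t·E[r] = -1.231469, running G = -7.817250
t=5: π = [0.1819, 0.1920, 0.1705, 0.1830, 0.2726], E[r] = -1.8773, γ^t·E[r] = -1.108538, running G = -8.925788
t=6: π = [0.1820, 0.1919, 0.1705, 0.1831, 0.2726], E[r] = -1.8772, γ^t·E[r] = -0.997636, running G = -9.923424
t=7: π = [0.1820, 0.1919, 0.1705, 0.1831, 0.2726], E[r] = -1.8772, γ^t·E[r] = -0.897865, running G = -10.821289
t=8: π = [0.1820, 0.1919, 0.1705, 0.1831, 0.2726], E[r] = -1.8772, γ^t·E[r] = -0.808081, running G = -11.629371

G = -11.6294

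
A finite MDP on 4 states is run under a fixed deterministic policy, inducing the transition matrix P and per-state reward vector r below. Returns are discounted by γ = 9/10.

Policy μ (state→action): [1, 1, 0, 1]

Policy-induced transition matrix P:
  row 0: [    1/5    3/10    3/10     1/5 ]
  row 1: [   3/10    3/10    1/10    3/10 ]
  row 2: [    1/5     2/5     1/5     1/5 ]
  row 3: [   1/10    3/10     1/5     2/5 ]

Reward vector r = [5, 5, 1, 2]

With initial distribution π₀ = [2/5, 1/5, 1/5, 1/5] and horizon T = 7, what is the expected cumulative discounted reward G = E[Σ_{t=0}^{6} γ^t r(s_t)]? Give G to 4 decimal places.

G = 17.8246

t=0: π = [0.4000, 0.2000, 0.2000, 0.2000], E[r] = 3.6000, γ^t·E[r] = 3.600000, running G = 3.600000
t=1: π = [0.2000, 0.3200, 0.2200, 0.2600], E[r] = 3.3400, γ^t·E[r] = 3.006000, running G = 6.606000
t=2: π = [0.2060, 0.3220, 0.1880, 0.2840], E[r] = 3.3960, γ^t·E[r] = 2.750760, running G = 9.356760
t=3: π = [0.2038, 0.3188, 0.1884, 0.2890], E[r] = 3.3794, γ^t·E[r] = 2.463583, running G = 11.820343
t=4: π = [0.2030, 0.3188, 0.1885, 0.2897], E[r] = 3.3770, γ^t·E[r] = 2.215623, running G = 14.035966
t=5: π = [0.2029, 0.3189, 0.1884, 0.2898], E[r] = 3.3769, γ^t·E[r] = 1.994016, running G = 16.029982
t=6: π = [0.2029, 0.3188, 0.1884, 0.2898], E[r] = 3.3768, γ^t·E[r] = 1.794584, running G = 17.824566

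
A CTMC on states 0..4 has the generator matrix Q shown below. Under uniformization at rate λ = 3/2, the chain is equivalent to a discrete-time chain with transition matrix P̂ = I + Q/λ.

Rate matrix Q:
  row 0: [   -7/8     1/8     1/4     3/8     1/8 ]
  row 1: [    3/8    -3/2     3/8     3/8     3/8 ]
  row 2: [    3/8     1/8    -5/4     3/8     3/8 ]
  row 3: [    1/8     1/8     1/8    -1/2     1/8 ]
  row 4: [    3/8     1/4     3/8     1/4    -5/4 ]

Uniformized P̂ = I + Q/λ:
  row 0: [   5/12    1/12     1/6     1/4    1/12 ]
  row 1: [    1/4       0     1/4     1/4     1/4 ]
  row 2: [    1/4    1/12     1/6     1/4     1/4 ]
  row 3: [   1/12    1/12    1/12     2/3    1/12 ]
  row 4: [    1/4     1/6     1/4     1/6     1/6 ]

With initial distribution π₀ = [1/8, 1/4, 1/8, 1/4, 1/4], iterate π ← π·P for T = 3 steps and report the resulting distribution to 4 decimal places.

t=0: π = [0.1250, 0.2500, 0.1250, 0.2500, 0.2500]
t=1: π = [0.2292, 0.0833, 0.1875, 0.3333, 0.1667]
t=2: π = [0.2326, 0.0903, 0.1597, 0.3750, 0.1424]
t=3: π = [0.2263, 0.0877, 0.1548, 0.3944, 0.1369]

π = [0.2263, 0.0877, 0.1548, 0.3944, 0.1369]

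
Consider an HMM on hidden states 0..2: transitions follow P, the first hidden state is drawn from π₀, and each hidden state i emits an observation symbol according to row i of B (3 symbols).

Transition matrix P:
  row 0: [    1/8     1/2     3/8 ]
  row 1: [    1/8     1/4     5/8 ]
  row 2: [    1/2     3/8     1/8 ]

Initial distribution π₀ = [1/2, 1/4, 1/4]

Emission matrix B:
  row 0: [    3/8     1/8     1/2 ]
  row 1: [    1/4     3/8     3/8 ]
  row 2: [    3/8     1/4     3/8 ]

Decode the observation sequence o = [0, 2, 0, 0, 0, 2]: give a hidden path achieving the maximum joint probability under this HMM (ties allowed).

path = [0, 1, 2, 0, 2, 0]

t=0: δ = [1.875e-01, 6.250e-02, 9.375e-02]  (obs o_0=0)
t=1: δ = [2.344e-02, 3.516e-02, 2.637e-02]  ψ = [2, 0, 0]  (obs o_1=2)
t=2: δ = [4.944e-03, 2.930e-03, 8.240e-03]  ψ = [2, 0, 1]  (obs o_2=0)
t=3: δ = [1.545e-03, 7.725e-04, 6.952e-04]  ψ = [2, 2, 0]  (obs o_3=0)
t=4: δ = [1.304e-04, 1.931e-04, 2.173e-04]  ψ = [2, 0, 0]  (obs o_4=0)
t=5: δ = [5.431e-05, 3.055e-05, 4.526e-05]  ψ = [2, 2, 1]  (obs o_5=2)
backtrack: best end state = 0; path = [0, 1, 2, 0, 2, 0]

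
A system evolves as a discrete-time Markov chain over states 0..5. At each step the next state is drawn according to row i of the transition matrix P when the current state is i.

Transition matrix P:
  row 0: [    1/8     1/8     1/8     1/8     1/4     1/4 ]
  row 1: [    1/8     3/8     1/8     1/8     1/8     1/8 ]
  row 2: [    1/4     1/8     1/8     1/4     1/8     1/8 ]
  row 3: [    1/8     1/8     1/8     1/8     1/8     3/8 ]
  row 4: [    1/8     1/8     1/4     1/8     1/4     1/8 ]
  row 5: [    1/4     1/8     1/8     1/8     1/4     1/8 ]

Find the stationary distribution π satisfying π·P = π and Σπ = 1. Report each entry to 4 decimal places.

π = [0.1663, 0.1667, 0.1491, 0.1436, 0.1926, 0.1817]

Balance equations π_j = Σ_i π_i·P[i][j]:
  π_0 = 1/8·π_0 + 1/8·π_1 + 1/4·π_2 + 1/8·π_3 + 1/8·π_4 + 1/4·π_5
  π_1 = 1/8·π_0 + 3/8·π_1 + 1/8·π_2 + 1/8·π_3 + 1/8·π_4 + 1/8·π_5
  π_2 = 1/8·π_0 + 1/8·π_1 + 1/8·π_2 + 1/8·π_3 + 1/4·π_4 + 1/8·π_5
  π_3 = 1/8·π_0 + 1/8·π_1 + 1/4·π_2 + 1/8·π_3 + 1/8·π_4 + 1/8·π_5
  π_4 = 1/4·π_0 + 1/8·π_1 + 1/8·π_2 + 1/8·π_3 + 1/4·π_4 + 1/4·π_5
  normalize: π_0 + π_1 + π_2 + π_3 + π_4 + π_5 = 1
Solving the linear system gives exactly π = [260/1563, 1/6, 233/1563, 449/3126, 301/1563, 284/1563].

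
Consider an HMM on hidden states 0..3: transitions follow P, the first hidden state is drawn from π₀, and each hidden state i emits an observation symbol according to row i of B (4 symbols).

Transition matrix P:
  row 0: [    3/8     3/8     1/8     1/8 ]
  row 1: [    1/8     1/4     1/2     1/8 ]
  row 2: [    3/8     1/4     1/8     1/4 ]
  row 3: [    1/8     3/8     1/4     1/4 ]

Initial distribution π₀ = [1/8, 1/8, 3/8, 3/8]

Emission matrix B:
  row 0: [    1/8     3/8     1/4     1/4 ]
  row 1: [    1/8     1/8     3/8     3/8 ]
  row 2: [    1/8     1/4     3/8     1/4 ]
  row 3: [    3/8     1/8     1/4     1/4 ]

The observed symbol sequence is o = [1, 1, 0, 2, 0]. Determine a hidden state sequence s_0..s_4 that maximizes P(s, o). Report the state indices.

t=0: δ = [4.688e-02, 1.562e-02, 9.375e-02, 4.688e-02]  (obs o_0=1)
t=1: δ = [1.318e-02, 2.930e-03, 2.930e-03, 2.930e-03]  ψ = [2, 2, 2, 2]  (obs o_1=1)
t=2: δ = [6.180e-04, 6.180e-04, 2.060e-04, 6.180e-04]  ψ = [0, 0, 0, 0]  (obs o_2=0)
t=3: δ = [5.794e-05, 8.690e-05, 1.159e-04, 3.862e-05]  ψ = [0, 0, 1, 3]  (obs o_3=2)
t=4: δ = [5.431e-06, 3.621e-06, 5.431e-06, 1.086e-05]  ψ = [2, 2, 1, 2]  (obs o_4=0)
backtrack: best end state = 3; path = [2, 0, 1, 2, 3]

path = [2, 0, 1, 2, 3]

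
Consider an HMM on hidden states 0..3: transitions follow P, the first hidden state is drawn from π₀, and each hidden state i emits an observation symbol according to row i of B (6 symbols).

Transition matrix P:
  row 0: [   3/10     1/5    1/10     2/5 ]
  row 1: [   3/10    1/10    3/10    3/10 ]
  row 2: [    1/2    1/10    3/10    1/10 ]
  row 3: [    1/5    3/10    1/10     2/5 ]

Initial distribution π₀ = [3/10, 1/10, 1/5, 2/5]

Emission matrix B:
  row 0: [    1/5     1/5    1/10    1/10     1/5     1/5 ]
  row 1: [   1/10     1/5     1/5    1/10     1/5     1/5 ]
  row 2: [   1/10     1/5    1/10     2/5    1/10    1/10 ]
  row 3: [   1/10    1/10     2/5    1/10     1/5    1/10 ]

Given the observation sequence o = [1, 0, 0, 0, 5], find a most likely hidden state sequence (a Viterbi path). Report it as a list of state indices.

path = [2, 0, 0, 0, 0]

t=0: δ = [6.000e-02, 2.000e-02, 4.000e-02, 4.000e-02]  (obs o_0=1)
t=1: δ = [4.000e-03, 1.200e-03, 1.200e-03, 2.400e-03]  ψ = [2, 0, 2, 0]  (obs o_1=0)
t=2: δ = [2.400e-04, 8.000e-05, 4.000e-05, 1.600e-04]  ψ = [0, 0, 0, 0]  (obs o_2=0)
t=3: δ = [1.440e-05, 4.800e-06, 2.400e-06, 9.600e-06]  ψ = [0, 0, 0, 0]  (obs o_3=0)
t=4: δ = [8.640e-07, 5.760e-07, 1.440e-07, 5.760e-07]  ψ = [0, 0, 0, 0]  (obs o_4=5)
backtrack: best end state = 0; path = [2, 0, 0, 0, 0]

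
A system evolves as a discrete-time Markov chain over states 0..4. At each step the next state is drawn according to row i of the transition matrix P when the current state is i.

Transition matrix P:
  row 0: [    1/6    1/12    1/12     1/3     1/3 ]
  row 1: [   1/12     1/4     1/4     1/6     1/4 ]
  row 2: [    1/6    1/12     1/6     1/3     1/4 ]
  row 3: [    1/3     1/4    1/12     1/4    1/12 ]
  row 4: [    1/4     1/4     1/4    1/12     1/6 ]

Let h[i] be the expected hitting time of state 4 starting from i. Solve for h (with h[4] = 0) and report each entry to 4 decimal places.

First-step conditioning: h[4] = 0; for i ≠ 4, h[i] = 1 + Σ_k P[i][k]·h[k].
  h[0] = 1 + 1/6·h[0] + 1/12·h[1] + 1/12·h[2] + 1/3·h[3]
  h[1] = 1 + 1/12·h[0] + 1/4·h[1] + 1/4·h[2] + 1/6·h[3]
  h[2] = 1 + 1/6·h[0] + 1/12·h[1] + 1/6·h[2] + 1/3·h[3]
  h[3] = 1 + 1/3·h[0] + 1/4·h[1] + 1/12·h[2] + 1/4·h[3]
Solving the 4×4 linear system over states ≠ 4 gives exactly h = [1608/385, 18924/4235, 19296/4235, 4392/847, 0] (h[4] = 0 is the target).

h = [4.1766, 4.4685, 4.5563, 5.1854, 0.0000]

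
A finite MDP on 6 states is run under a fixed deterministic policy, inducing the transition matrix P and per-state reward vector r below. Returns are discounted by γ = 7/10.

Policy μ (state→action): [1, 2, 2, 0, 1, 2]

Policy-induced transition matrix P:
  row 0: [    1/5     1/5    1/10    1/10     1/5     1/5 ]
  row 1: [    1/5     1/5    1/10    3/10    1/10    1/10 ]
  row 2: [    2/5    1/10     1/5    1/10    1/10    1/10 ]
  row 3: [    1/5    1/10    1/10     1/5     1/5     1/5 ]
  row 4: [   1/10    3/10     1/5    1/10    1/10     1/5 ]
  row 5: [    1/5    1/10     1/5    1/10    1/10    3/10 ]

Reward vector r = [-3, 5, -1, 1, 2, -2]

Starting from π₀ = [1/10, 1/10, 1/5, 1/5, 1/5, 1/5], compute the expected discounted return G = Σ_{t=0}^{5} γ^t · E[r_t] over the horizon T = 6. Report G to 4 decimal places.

t=0: π = [0.1000, 0.1000, 0.2000, 0.2000, 0.2000, 0.2000], E[r] = 0.2000, γ^t·E[r] = 0.200000, running G = 0.200000
t=1: π = [0.2200, 0.1600, 0.1600, 0.1400, 0.1300, 0.1900], E[r] = 0.0000, γ^t·E[r] = 0.000000, running G = 0.200000
t=2: π = [0.2190, 0.1640, 0.1480, 0.1460, 0.1360, 0.1870], E[r] = 0.0590, γ^t·E[r] = 0.028910, running G = 0.228910
t=3: π = [0.2160, 0.1655, 0.1471, 0.1474, 0.1365, 0.1875], E[r] = 0.0778, γ^t·E[r] = 0.026685, running G = 0.255595
t=4: π = [0.2158, 0.1655, 0.1471, 0.1478, 0.1363, 0.1875], E[r] = 0.0784, γ^t·E[r] = 0.018817, running G = 0.274412
t=5: π = [0.2158, 0.1654, 0.1471, 0.1479, 0.1364, 0.1875], E[r] = 0.0781, γ^t·E[r] = 0.013127, running G = 0.287539

G = 0.2875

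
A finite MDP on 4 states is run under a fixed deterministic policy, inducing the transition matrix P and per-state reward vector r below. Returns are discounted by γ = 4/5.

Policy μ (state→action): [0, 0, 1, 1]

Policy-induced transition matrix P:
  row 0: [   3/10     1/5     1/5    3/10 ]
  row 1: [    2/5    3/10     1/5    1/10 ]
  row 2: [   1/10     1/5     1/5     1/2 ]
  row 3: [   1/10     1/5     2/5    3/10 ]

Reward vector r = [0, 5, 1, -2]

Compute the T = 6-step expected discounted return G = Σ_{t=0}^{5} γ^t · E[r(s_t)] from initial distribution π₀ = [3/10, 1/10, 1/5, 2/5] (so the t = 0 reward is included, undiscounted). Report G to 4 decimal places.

G = 1.8713

t=0: π = [0.3000, 0.1000, 0.2000, 0.4000], E[r] = -0.1000, γ^t·E[r] = -0.100000, running G = -0.100000
t=1: π = [0.1900, 0.2100, 0.2800, 0.3200], E[r] = 0.6900, γ^t·E[r] = 0.552000, running G = 0.452000
t=2: π = [0.2010, 0.2210, 0.2640, 0.3140], E[r] = 0.7410, γ^t·E[r] = 0.474240, running G = 0.926240
t=3: π = [0.2065, 0.2221, 0.2628, 0.3086], E[r] = 0.7561, γ^t·E[r] = 0.387123, running G = 1.313363
t=4: π = [0.2079, 0.2222, 0.2617, 0.3081], E[r] = 0.7565, γ^t·E[r] = 0.309858, running G = 1.623222
t=5: π = [0.2082, 0.2222, 0.2616, 0.3079], E[r] = 0.7569, γ^t·E[r] = 0.248030, running G = 1.871252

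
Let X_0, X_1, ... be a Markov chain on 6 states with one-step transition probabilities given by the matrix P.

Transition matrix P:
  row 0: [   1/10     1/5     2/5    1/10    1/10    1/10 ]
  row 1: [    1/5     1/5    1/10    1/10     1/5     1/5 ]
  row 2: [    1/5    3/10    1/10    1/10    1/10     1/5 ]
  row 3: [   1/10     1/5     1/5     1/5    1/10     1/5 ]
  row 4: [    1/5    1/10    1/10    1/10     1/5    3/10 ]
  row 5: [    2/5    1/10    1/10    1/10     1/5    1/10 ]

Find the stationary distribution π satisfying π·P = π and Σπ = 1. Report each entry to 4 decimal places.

π = [0.2039, 0.1844, 0.1723, 0.1111, 0.1513, 0.1770]

Balance equations π_j = Σ_i π_i·P[i][j]:
  π_0 = 1/10·π_0 + 1/5·π_1 + 1/5·π_2 + 1/10·π_3 + 1/5·π_4 + 2/5·π_5
  π_1 = 1/5·π_0 + 1/5·π_1 + 3/10·π_2 + 1/5·π_3 + 1/10·π_4 + 1/10·π_5
  π_2 = 2/5·π_0 + 1/10·π_1 + 1/10·π_2 + 1/5·π_3 + 1/10·π_4 + 1/10·π_5
  π_3 = 1/10·π_0 + 1/10·π_1 + 1/10·π_2 + 1/5·π_3 + 1/10·π_4 + 1/10·π_5
  π_4 = 1/10·π_0 + 1/5·π_1 + 1/10·π_2 + 1/10·π_3 + 1/5·π_4 + 1/5·π_5
  normalize: π_0 + π_1 + π_2 + π_3 + π_4 + π_5 = 1
Solving the linear system gives exactly π = [3770/18489, 10228/55467, 9556/55467, 1/9, 16781/110934, 19639/110934].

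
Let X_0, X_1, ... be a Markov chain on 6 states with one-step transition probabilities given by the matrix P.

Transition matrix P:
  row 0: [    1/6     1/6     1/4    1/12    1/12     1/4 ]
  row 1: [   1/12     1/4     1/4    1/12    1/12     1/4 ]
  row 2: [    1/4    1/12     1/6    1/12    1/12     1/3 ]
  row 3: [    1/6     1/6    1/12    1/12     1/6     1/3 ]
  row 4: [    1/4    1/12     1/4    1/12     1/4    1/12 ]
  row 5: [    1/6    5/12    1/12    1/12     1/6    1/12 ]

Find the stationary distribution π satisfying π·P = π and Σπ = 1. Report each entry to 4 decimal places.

Balance equations π_j = Σ_i π_i·P[i][j]:
  π_0 = 1/6·π_0 + 1/12·π_1 + 1/4·π_2 + 1/6·π_3 + 1/4·π_4 + 1/6·π_5
  π_1 = 1/6·π_0 + 1/4·π_1 + 1/12·π_2 + 1/6·π_3 + 1/12·π_4 + 5/12·π_5
  π_2 = 1/4·π_0 + 1/4·π_1 + 1/6·π_2 + 1/12·π_3 + 1/4·π_4 + 1/12·π_5
  π_3 = 1/12·π_0 + 1/12·π_1 + 1/12·π_2 + 1/12·π_3 + 1/12·π_4 + 1/12·π_5
  π_4 = 1/12·π_0 + 1/12·π_1 + 1/12·π_2 + 1/6·π_3 + 1/4·π_4 + 1/6·π_5
  normalize: π_0 + π_1 + π_2 + π_3 + π_4 + π_5 = 1
Solving the linear system gives exactly π = [109/622, 527/2488, 115/622, 1/12, 323/2488, 401/1866].

π = [0.1752, 0.2118, 0.1849, 0.0833, 0.1298, 0.2149]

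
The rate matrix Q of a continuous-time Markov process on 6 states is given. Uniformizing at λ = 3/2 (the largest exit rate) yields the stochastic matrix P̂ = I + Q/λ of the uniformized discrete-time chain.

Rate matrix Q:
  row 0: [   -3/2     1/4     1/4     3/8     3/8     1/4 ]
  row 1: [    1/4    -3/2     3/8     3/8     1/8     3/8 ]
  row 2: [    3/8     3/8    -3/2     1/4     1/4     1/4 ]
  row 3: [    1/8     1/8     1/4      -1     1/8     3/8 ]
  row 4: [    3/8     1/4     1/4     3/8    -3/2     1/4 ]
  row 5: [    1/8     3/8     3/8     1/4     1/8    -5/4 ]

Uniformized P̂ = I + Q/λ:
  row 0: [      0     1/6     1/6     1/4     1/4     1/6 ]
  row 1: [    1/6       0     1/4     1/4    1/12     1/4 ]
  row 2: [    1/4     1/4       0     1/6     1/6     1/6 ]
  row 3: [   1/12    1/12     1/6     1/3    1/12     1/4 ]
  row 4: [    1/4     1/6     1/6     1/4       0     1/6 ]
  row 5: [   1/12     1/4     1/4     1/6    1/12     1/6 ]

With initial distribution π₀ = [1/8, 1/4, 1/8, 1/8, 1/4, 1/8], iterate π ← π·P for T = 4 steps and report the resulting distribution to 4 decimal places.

π = [0.1311, 0.1522, 0.1678, 0.2393, 0.1104, 0.1992]

t=0: π = [0.1250, 0.2500, 0.1250, 0.1250, 0.2500, 0.1250]
t=1: π = [0.1563, 0.1354, 0.1771, 0.2396, 0.0938, 0.1979]
t=2: π = [0.1267, 0.1554, 0.1649, 0.2387, 0.1163, 0.1979]
t=3: π = [0.1326, 0.1511, 0.1686, 0.2397, 0.1085, 0.1995]
t=4: π = [0.1311, 0.1522, 0.1678, 0.2393, 0.1104, 0.1992]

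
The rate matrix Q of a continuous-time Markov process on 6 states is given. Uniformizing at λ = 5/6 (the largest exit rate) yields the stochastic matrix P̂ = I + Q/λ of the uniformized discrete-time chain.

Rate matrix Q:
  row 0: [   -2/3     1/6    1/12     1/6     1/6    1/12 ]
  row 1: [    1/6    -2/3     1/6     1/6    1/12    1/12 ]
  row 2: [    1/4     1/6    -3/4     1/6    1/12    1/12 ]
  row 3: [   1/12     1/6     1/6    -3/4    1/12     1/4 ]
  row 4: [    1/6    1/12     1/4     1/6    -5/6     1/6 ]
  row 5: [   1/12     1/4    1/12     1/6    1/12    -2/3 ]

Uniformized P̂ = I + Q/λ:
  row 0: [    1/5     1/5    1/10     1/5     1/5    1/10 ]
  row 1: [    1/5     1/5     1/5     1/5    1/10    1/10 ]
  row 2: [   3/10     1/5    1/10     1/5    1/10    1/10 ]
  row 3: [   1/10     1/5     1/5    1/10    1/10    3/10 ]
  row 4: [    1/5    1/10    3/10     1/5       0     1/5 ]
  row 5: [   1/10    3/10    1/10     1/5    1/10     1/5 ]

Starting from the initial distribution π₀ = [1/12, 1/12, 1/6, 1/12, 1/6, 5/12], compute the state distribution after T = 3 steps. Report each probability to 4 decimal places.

t=0: π = [0.0833, 0.0833, 0.1667, 0.0833, 0.1667, 0.4167]
t=1: π = [0.1667, 0.2250, 0.1500, 0.1917, 0.0917, 0.1750]
t=2: π = [0.1783, 0.2083, 0.1600, 0.1808, 0.1075, 0.1650]
t=3: π = [0.1814, 0.2058, 0.1604, 0.1819, 0.1071, 0.1634]

π = [0.1814, 0.2058, 0.1604, 0.1819, 0.1071, 0.1634]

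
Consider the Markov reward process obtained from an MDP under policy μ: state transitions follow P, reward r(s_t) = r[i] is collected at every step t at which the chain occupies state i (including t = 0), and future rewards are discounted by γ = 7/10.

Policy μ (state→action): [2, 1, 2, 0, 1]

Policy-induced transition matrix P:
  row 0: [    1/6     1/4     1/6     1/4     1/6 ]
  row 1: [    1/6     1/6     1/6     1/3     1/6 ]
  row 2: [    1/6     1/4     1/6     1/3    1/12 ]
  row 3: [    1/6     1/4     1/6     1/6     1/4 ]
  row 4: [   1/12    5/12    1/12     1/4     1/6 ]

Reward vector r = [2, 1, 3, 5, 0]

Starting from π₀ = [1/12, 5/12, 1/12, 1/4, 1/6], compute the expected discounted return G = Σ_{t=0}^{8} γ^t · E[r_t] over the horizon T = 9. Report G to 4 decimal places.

t=0: π = [0.0833, 0.4167, 0.0833, 0.2500, 0.1667], E[r] = 2.0833, γ^t·E[r] = 2.083333, running G = 2.083333
t=1: π = [0.1528, 0.2431, 0.1528, 0.2708, 0.1806], E[r] = 2.3611, γ^t·E[r] = 1.652778, running G = 3.736111
t=2: π = [0.1516, 0.2598, 0.1516, 0.2604, 0.1765], E[r] = 2.3200, γ^t·E[r] = 1.136811, running G = 4.872922
t=3: π = [0.1520, 0.2578, 0.1520, 0.2626, 0.1757], E[r] = 2.3305, γ^t·E[r] = 0.799357, running G = 5.672280
t=4: π = [0.1520, 0.2578, 0.1520, 0.2623, 0.1759], E[r] = 2.3292, γ^t·E[r] = 0.559247, running G = 6.231527
t=5: π = [0.1520, 0.2578, 0.1520, 0.2623, 0.1759], E[r] = 2.3294, γ^t·E[r] = 0.391496, running G = 6.623023
t=6: π = [0.1520, 0.2578, 0.1520, 0.2623, 0.1759], E[r] = 2.3294, γ^t·E[r] = 0.274047, running G = 6.897070
t=7: π = [0.1520, 0.2578, 0.1520, 0.2623, 0.1759], E[r] = 2.3294, γ^t·E[r] = 0.191833, running G = 7.088903
t=8: π = [0.1520, 0.2578, 0.1520, 0.2623, 0.1759], E[r] = 2.3294, γ^t·E[r] = 0.134283, running G = 7.223186

G = 7.2232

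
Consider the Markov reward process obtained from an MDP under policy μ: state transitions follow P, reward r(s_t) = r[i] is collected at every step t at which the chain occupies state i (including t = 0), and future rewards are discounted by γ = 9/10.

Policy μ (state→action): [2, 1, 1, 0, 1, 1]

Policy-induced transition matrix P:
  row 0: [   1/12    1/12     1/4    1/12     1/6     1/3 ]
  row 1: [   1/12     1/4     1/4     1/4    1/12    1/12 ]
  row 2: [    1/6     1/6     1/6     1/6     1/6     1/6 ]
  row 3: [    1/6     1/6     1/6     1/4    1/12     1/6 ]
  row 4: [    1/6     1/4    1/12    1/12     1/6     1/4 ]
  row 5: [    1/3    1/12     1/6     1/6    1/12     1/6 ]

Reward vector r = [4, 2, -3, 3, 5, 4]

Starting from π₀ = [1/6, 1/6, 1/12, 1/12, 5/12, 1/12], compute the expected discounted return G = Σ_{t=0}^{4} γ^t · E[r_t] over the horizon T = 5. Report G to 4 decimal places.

G = 10.7965

t=0: π = [0.1667, 0.1667, 0.0833, 0.0833, 0.4167, 0.0833], E[r] = 3.4167, γ^t·E[r] = 3.416667, running G = 3.416667
t=1: π = [0.1528, 0.1944, 0.1597, 0.1389, 0.1389, 0.2153], E[r] = 2.4931, γ^t·E[r] = 2.243750, running G = 5.660417
t=2: π = [0.1736, 0.1638, 0.1840, 0.1701, 0.1209, 0.1875], E[r] = 2.3351, γ^t·E[r] = 1.891406, running G = 7.551823
t=3: π = [0.1698, 0.1603, 0.1847, 0.1699, 0.1232, 0.1920], E[r] = 2.3397, γ^t·E[r] = 1.705676, running G = 9.257499
t=4: π = [0.1712, 0.1601, 0.1839, 0.1698, 0.1231, 0.1919], E[r] = 2.3457, γ^t·E[r] = 1.539042, running G = 10.796541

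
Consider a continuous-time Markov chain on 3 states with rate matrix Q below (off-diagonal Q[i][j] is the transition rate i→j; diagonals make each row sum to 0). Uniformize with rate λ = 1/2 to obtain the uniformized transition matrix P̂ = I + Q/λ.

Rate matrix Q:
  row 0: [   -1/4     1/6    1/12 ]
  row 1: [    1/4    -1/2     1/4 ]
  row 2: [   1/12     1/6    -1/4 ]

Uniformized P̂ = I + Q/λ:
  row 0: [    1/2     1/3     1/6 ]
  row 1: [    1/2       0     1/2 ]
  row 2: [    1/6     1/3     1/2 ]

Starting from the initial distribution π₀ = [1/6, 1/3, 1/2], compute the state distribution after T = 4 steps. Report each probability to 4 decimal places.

π = [0.3724, 0.2510, 0.3765]

t=0: π = [0.1667, 0.3333, 0.5000]
t=1: π = [0.3333, 0.2222, 0.4444]
t=2: π = [0.3519, 0.2593, 0.3889]
t=3: π = [0.3704, 0.2469, 0.3827]
t=4: π = [0.3724, 0.2510, 0.3765]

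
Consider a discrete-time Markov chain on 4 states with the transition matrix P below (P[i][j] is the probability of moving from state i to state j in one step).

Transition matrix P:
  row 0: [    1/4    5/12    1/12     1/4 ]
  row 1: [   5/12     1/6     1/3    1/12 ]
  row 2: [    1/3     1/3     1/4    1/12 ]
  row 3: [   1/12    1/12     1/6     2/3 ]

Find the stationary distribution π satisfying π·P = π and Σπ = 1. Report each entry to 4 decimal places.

Balance equations π_j = Σ_i π_i·P[i][j]:
  π_0 = 1/4·π_0 + 5/12·π_1 + 1/3·π_2 + 1/12·π_3
  π_1 = 5/12·π_0 + 1/6·π_1 + 1/3·π_2 + 1/12·π_3
  π_2 = 1/12·π_0 + 1/3·π_1 + 1/4·π_2 + 1/6·π_3
  normalize: π_0 + π_1 + π_2 + π_3 = 1
Solving the linear system gives exactly π = [51/199, 238/995, 201/995, 301/995].

π = [0.2563, 0.2392, 0.2020, 0.3025]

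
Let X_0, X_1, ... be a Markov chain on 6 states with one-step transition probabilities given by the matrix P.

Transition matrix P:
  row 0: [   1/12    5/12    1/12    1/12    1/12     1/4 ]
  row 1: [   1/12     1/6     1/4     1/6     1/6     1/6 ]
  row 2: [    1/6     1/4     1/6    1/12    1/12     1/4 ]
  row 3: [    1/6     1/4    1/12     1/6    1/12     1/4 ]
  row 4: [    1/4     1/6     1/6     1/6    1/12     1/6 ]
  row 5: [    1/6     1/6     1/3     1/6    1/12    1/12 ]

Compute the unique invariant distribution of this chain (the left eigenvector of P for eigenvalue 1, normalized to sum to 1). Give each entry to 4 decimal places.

Balance equations π_j = Σ_i π_i·P[i][j]:
  π_0 = 1/12·π_0 + 1/12·π_1 + 1/6·π_2 + 1/6·π_3 + 1/4·π_4 + 1/6·π_5
  π_1 = 5/12·π_0 + 1/6·π_1 + 1/4·π_2 + 1/4·π_3 + 1/6·π_4 + 1/6·π_5
  π_2 = 1/12·π_0 + 1/4·π_1 + 1/6·π_2 + 1/12·π_3 + 1/6·π_4 + 1/3·π_5
  π_3 = 1/12·π_0 + 1/6·π_1 + 1/12·π_2 + 1/6·π_3 + 1/6·π_4 + 1/6·π_5
  π_4 = 1/12·π_0 + 1/6·π_1 + 1/12·π_2 + 1/12·π_3 + 1/12·π_4 + 1/12·π_5
  normalize: π_0 + π_1 + π_2 + π_3 + π_4 + π_5 = 1
Solving the linear system gives exactly π = [4135/28713, 2205/9571, 61297/315843, 43742/315843, 2944/28713, 5470/28713].

π = [0.1440, 0.2304, 0.1941, 0.1385, 0.1025, 0.1905]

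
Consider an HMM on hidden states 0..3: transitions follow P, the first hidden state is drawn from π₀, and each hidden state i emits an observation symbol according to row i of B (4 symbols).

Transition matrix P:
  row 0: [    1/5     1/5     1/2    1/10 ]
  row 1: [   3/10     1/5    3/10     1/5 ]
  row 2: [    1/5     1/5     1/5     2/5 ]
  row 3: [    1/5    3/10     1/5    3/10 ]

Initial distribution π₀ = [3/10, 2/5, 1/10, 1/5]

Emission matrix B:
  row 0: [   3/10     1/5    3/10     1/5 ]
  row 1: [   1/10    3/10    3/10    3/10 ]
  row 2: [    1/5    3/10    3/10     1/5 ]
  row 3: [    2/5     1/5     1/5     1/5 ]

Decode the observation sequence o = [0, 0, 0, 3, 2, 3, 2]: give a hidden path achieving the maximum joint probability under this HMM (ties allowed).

path = [0, 2, 3, 1, 0, 2, 3]

t=0: δ = [9.000e-02, 4.000e-02, 2.000e-02, 8.000e-02]  (obs o_0=0)
t=1: δ = [5.400e-03, 2.400e-03, 9.000e-03, 9.600e-03]  ψ = [0, 3, 0, 3]  (obs o_1=0)
t=2: δ = [5.760e-04, 2.880e-04, 5.400e-04, 1.440e-03]  ψ = [3, 3, 0, 2]  (obs o_2=0)
t=3: δ = [5.760e-05, 1.296e-04, 5.760e-05, 8.640e-05]  ψ = [3, 3, 0, 3]  (obs o_3=3)
t=4: δ = [1.166e-05, 7.776e-06, 1.166e-05, 5.184e-06]  ψ = [1, 1, 1, 1]  (obs o_4=2)
t=5: δ = [4.666e-07, 6.998e-07, 1.166e-06, 9.331e-07]  ψ = [0, 0, 0, 2]  (obs o_5=3)
t=6: δ = [6.998e-08, 8.398e-08, 6.998e-08, 9.331e-08]  ψ = [2, 3, 0, 2]  (obs o_6=2)
backtrack: best end state = 3; path = [0, 2, 3, 1, 0, 2, 3]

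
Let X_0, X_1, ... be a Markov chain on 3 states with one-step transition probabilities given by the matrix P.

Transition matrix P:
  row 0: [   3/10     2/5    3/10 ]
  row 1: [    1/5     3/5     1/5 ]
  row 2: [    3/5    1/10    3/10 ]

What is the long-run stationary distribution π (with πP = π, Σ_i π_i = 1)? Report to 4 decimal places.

π = [0.3377, 0.4026, 0.2597]

Balance equations π_j = Σ_i π_i·P[i][j]:
  π_0 = 3/10·π_0 + 1/5·π_1 + 3/5·π_2
  π_1 = 2/5·π_0 + 3/5·π_1 + 1/10·π_2
  normalize: π_0 + π_1 + π_2 = 1
Solving the linear system gives exactly π = [26/77, 31/77, 20/77].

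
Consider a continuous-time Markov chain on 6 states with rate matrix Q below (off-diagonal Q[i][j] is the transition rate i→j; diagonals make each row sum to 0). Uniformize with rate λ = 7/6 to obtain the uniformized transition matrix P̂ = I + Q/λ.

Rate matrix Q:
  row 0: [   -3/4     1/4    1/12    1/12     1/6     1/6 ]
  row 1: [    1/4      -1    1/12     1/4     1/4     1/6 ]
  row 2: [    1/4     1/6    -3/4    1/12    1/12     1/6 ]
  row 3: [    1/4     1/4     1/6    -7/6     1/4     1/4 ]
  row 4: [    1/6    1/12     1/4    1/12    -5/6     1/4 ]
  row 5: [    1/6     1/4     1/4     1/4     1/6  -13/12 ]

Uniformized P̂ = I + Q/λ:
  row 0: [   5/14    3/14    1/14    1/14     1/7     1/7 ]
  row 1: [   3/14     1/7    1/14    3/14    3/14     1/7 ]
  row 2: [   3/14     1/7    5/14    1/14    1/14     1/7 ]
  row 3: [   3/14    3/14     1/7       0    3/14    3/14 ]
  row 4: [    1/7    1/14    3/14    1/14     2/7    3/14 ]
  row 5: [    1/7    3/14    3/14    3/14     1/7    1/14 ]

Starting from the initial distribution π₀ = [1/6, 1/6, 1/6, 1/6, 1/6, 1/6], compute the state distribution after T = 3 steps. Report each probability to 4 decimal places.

t=0: π = [0.1667, 0.1667, 0.1667, 0.1667, 0.1667, 0.1667]
t=1: π = [0.2143, 0.1667, 0.1786, 0.1071, 0.1786, 0.1548]
t=2: π = [0.2211, 0.1641, 0.1777, 0.1097, 0.1752, 0.1522]
t=3: π = [0.2225, 0.1648, 0.1768, 0.1088, 0.1747, 0.1523]

π = [0.2225, 0.1648, 0.1768, 0.1088, 0.1747, 0.1523]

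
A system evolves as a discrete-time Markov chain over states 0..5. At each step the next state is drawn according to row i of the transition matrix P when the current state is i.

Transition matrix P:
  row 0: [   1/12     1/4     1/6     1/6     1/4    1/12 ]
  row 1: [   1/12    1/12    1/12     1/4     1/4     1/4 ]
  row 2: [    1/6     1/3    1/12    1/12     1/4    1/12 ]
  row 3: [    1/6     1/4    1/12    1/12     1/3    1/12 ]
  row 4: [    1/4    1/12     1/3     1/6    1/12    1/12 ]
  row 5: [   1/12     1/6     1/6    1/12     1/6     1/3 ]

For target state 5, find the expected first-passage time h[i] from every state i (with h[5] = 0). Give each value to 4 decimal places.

h = [8.6502, 7.4228, 8.5543, 8.6701, 8.8119, 0.0000]

First-step conditioning: h[5] = 0; for i ≠ 5, h[i] = 1 + Σ_k P[i][k]·h[k].
  h[0] = 1 + 1/12·h[0] + 1/4·h[1] + 1/6·h[2] + 1/6·h[3] + 1/4·h[4]
  h[1] = 1 + 1/12·h[0] + 1/12·h[1] + 1/12·h[2] + 1/4·h[3] + 1/4·h[4]
  h[2] = 1 + 1/6·h[0] + 1/3·h[1] + 1/12·h[2] + 1/12·h[3] + 1/4·h[4]
  h[3] = 1 + 1/6·h[0] + 1/4·h[1] + 1/12·h[2] + 1/12·h[3] + 1/3·h[4]
  h[4] = 1 + 1/4·h[0] + 1/12·h[1] + 1/3·h[2] + 1/6·h[3] + 1/12·h[4]
Solving the 5×5 linear system over states ≠ 5 gives exactly h = [66356/7671, 18980/2557, 65620/7671, 66508/7671, 22532/2557, 0] (h[5] = 0 is the target).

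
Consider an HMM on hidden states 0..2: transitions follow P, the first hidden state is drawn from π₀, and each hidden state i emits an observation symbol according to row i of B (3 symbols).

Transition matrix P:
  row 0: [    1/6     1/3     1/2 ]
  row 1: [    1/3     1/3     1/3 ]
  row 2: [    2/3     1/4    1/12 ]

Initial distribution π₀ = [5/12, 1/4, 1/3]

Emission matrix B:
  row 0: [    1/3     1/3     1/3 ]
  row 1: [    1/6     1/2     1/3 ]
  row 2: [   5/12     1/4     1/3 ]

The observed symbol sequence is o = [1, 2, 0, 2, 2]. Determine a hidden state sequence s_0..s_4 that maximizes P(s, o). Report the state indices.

path = [0, 2, 0, 2, 0]

t=0: δ = [1.389e-01, 1.250e-01, 8.333e-02]  (obs o_0=1)
t=1: δ = [1.852e-02, 1.543e-02, 2.315e-02]  ψ = [2, 0, 0]  (obs o_1=2)
t=2: δ = [5.144e-03, 1.029e-03, 3.858e-03]  ψ = [2, 0, 0]  (obs o_2=0)
t=3: δ = [8.573e-04, 5.716e-04, 8.573e-04]  ψ = [2, 0, 0]  (obs o_3=2)
t=4: δ = [1.905e-04, 9.526e-05, 1.429e-04]  ψ = [2, 0, 0]  (obs o_4=2)
backtrack: best end state = 0; path = [0, 2, 0, 2, 0]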